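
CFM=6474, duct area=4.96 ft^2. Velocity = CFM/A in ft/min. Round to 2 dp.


V = 6474 / 4.96 = 1305.24 ft/min

1305.24 ft/min


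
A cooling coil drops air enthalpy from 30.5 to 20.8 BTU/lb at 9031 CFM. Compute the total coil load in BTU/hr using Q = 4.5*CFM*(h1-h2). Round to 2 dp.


Q = 4.5 * 9031 * (30.5 - 20.8) = 394203.15 BTU/hr

394203.15 BTU/hr


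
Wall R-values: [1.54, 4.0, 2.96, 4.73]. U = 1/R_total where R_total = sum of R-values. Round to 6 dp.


R_total = 1.54 + 4.0 + 2.96 + 4.73 = 13.23
U = 1/13.23 = 0.075586

0.075586


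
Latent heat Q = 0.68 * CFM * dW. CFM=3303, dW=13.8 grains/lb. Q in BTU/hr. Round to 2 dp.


Q = 0.68 * 3303 * 13.8 = 30995.35 BTU/hr

30995.35 BTU/hr


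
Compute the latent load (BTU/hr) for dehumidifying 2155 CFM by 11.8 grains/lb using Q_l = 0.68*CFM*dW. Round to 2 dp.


Q = 0.68 * 2155 * 11.8 = 17291.72 BTU/hr

17291.72 BTU/hr


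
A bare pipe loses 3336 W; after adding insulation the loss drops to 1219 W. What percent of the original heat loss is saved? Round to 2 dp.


Savings = ((3336-1219)/3336)*100 = 63.46 %

63.46 %


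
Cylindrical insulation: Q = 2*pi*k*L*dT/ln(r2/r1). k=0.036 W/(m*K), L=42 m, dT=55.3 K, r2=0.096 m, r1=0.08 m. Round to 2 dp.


Q = 2*pi*0.036*42*55.3/ln(0.096/0.08) = 2881.50 W

2881.50 W


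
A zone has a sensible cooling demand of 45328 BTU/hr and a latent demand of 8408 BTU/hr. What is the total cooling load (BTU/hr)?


Qt = 45328 + 8408 = 53736 BTU/hr

53736 BTU/hr


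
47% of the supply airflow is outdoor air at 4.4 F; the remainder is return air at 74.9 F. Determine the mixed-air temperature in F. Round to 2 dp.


T_mix = 0.47*4.4 + 0.53*74.9 = 41.77 F

41.77 F


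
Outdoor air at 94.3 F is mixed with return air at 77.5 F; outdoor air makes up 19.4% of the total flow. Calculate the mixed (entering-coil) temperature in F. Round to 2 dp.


T_mix = 77.5 + (19.4/100)*(94.3-77.5) = 80.76 F

80.76 F


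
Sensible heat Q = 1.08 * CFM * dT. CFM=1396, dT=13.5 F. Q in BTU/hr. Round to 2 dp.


Q = 1.08 * 1396 * 13.5 = 20353.68 BTU/hr

20353.68 BTU/hr


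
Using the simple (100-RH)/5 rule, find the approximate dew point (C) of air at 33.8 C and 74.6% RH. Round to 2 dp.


Td = 33.8 - (100-74.6)/5 = 28.72 C

28.72 C


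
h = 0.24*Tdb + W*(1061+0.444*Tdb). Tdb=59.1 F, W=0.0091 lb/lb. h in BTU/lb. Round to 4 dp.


h = 0.24*59.1 + 0.0091*(1061+0.444*59.1) = 24.0779 BTU/lb

24.0779 BTU/lb


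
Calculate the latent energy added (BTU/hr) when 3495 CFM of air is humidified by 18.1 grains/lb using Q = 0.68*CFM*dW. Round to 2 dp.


Q = 0.68 * 3495 * 18.1 = 43016.46 BTU/hr

43016.46 BTU/hr


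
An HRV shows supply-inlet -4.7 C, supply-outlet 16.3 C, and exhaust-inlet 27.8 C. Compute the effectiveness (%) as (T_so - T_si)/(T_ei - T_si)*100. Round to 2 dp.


eff = (16.3-(-4.7))/(27.8-(-4.7))*100 = 64.62 %

64.62 %


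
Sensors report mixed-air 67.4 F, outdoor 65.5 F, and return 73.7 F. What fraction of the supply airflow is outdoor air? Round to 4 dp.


frac = (67.4 - 73.7) / (65.5 - 73.7) = 0.7683

0.7683


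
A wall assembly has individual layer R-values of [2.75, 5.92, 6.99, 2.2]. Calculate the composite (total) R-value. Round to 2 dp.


R_total = 2.75 + 5.92 + 6.99 + 2.2 = 17.86

17.86


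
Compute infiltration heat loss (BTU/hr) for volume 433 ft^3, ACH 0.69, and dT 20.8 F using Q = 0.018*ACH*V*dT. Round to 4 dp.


Q = 0.018 * 0.69 * 433 * 20.8 = 111.8595 BTU/hr

111.8595 BTU/hr


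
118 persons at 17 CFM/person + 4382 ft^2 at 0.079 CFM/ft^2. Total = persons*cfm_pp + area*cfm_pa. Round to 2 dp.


Total = 118*17 + 4382*0.079 = 2352.18 CFM

2352.18 CFM


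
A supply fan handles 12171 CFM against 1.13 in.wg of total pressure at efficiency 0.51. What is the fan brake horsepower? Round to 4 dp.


BHP = 12171 * 1.13 / (6356 * 0.51) = 4.2428 hp

4.2428 hp


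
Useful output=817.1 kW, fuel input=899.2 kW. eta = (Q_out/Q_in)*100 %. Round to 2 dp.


eta = (817.1/899.2)*100 = 90.87 %

90.87 %


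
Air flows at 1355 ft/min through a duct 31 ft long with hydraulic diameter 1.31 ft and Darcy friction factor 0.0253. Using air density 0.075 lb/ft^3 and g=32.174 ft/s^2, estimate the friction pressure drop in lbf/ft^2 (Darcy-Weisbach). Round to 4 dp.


v_fps = 1355/60 = 22.5833 ft/s
dp = 0.0253*(31/1.31)*0.075*22.5833^2/(2*32.174) = 0.3559 lbf/ft^2

0.3559 lbf/ft^2


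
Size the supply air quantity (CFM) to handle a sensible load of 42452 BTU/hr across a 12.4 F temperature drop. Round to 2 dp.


CFM = 42452 / (1.08 * 12.4) = 3169.95

3169.95 CFM


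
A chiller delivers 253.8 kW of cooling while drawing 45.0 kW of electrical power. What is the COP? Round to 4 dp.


COP = 253.8 / 45.0 = 5.6400

5.6400


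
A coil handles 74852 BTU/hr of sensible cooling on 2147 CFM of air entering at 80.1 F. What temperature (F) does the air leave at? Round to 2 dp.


dT = 74852/(1.08*2147) = 32.2810
T_leave = 80.1 - 32.2810 = 47.82 F

47.82 F


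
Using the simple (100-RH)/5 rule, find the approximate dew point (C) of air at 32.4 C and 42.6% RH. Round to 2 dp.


Td = 32.4 - (100-42.6)/5 = 20.92 C

20.92 C


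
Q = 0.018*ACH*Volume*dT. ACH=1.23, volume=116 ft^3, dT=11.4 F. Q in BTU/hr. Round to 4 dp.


Q = 0.018 * 1.23 * 116 * 11.4 = 29.2779 BTU/hr

29.2779 BTU/hr


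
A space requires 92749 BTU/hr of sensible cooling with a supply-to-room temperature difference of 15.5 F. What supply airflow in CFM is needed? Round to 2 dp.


CFM = 92749 / (1.08 * 15.5) = 5540.56

5540.56 CFM


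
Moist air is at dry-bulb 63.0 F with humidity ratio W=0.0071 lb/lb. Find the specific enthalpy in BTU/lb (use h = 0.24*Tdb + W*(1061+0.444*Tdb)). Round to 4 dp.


h = 0.24*63.0 + 0.0071*(1061+0.444*63.0) = 22.8517 BTU/lb

22.8517 BTU/lb


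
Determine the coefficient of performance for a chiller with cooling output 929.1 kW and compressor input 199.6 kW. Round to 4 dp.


COP = 929.1 / 199.6 = 4.6548

4.6548


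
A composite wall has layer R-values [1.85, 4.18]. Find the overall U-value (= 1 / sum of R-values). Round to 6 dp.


R_total = 1.85 + 4.18 = 6.03
U = 1/6.03 = 0.165837

0.165837


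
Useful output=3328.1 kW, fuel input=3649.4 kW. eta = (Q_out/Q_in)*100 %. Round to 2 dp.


eta = (3328.1/3649.4)*100 = 91.20 %

91.20 %


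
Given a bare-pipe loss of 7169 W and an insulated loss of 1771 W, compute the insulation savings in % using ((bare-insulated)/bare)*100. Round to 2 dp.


Savings = ((7169-1771)/7169)*100 = 75.30 %

75.30 %


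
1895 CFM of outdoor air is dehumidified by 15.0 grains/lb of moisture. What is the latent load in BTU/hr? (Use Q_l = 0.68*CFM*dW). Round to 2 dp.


Q = 0.68 * 1895 * 15.0 = 19329.00 BTU/hr

19329.00 BTU/hr


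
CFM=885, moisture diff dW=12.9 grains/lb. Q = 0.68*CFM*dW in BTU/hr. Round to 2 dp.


Q = 0.68 * 885 * 12.9 = 7763.22 BTU/hr

7763.22 BTU/hr


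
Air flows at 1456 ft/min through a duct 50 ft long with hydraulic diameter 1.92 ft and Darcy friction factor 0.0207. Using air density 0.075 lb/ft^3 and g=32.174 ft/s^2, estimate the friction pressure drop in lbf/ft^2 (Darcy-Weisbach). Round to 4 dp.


v_fps = 1456/60 = 24.2667 ft/s
dp = 0.0207*(50/1.92)*0.075*24.2667^2/(2*32.174) = 0.3700 lbf/ft^2

0.3700 lbf/ft^2


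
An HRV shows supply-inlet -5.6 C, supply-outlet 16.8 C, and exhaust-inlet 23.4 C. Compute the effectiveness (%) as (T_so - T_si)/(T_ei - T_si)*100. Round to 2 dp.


eff = (16.8-(-5.6))/(23.4-(-5.6))*100 = 77.24 %

77.24 %


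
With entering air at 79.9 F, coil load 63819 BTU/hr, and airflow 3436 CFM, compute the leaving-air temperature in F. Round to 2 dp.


dT = 63819/(1.08*3436) = 17.1978
T_leave = 79.9 - 17.1978 = 62.70 F

62.70 F


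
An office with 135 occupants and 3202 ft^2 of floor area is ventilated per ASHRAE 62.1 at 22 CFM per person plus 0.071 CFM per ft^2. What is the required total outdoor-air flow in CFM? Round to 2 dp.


Total = 135*22 + 3202*0.071 = 3197.34 CFM

3197.34 CFM


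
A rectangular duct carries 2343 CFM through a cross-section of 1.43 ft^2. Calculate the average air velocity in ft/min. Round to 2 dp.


V = 2343 / 1.43 = 1638.46 ft/min

1638.46 ft/min


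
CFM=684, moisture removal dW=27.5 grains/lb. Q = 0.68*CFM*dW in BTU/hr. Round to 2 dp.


Q = 0.68 * 684 * 27.5 = 12790.80 BTU/hr

12790.80 BTU/hr


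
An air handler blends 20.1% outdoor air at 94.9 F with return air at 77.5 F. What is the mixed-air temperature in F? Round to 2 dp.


T_mix = 77.5 + (20.1/100)*(94.9-77.5) = 81.00 F

81.00 F


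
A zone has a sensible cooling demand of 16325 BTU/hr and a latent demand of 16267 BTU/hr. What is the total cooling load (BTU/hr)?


Qt = 16325 + 16267 = 32592 BTU/hr

32592 BTU/hr


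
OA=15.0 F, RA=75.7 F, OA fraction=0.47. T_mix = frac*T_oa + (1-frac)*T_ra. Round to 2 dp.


T_mix = 0.47*15.0 + 0.53*75.7 = 47.17 F

47.17 F


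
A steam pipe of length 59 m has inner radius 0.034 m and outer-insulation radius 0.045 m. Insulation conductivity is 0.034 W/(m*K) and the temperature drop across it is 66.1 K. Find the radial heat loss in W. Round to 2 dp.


Q = 2*pi*0.034*59*66.1/ln(0.045/0.034) = 2972.26 W

2972.26 W


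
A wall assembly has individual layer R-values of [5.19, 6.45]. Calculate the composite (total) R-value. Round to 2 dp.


R_total = 5.19 + 6.45 = 11.64

11.64


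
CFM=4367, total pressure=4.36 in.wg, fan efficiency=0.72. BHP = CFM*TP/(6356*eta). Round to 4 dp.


BHP = 4367 * 4.36 / (6356 * 0.72) = 4.1606 hp

4.1606 hp


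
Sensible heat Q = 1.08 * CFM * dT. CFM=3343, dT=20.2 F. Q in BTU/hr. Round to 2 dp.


Q = 1.08 * 3343 * 20.2 = 72930.89 BTU/hr

72930.89 BTU/hr


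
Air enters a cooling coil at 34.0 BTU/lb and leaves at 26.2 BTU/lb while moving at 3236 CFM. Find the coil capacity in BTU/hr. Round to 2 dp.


Q = 4.5 * 3236 * (34.0 - 26.2) = 113583.60 BTU/hr

113583.60 BTU/hr


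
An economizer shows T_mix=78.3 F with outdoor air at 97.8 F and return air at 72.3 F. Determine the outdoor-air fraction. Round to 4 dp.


frac = (78.3 - 72.3) / (97.8 - 72.3) = 0.2353

0.2353


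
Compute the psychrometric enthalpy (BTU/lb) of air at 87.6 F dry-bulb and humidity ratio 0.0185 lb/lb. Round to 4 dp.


h = 0.24*87.6 + 0.0185*(1061+0.444*87.6) = 41.3720 BTU/lb

41.3720 BTU/lb


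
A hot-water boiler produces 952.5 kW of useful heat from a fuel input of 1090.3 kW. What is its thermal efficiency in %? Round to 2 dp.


eta = (952.5/1090.3)*100 = 87.36 %

87.36 %


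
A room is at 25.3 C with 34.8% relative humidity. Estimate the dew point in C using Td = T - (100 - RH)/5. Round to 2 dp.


Td = 25.3 - (100-34.8)/5 = 12.26 C

12.26 C


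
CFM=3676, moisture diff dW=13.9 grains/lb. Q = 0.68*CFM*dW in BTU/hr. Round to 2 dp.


Q = 0.68 * 3676 * 13.9 = 34745.55 BTU/hr

34745.55 BTU/hr


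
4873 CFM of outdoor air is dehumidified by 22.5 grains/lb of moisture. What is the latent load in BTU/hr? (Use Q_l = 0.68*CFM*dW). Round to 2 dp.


Q = 0.68 * 4873 * 22.5 = 74556.90 BTU/hr

74556.90 BTU/hr


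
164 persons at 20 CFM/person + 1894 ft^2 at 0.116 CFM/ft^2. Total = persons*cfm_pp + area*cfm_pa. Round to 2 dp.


Total = 164*20 + 1894*0.116 = 3499.70 CFM

3499.70 CFM


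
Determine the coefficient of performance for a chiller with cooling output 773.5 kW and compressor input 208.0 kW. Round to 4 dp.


COP = 773.5 / 208.0 = 3.7188

3.7188


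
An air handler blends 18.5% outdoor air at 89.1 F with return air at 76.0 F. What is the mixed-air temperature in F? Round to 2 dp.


T_mix = 76.0 + (18.5/100)*(89.1-76.0) = 78.42 F

78.42 F


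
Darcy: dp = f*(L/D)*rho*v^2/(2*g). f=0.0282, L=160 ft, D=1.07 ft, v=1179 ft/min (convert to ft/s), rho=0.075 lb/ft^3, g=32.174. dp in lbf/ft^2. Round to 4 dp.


v_fps = 1179/60 = 19.65 ft/s
dp = 0.0282*(160/1.07)*0.075*19.65^2/(2*32.174) = 1.8977 lbf/ft^2

1.8977 lbf/ft^2


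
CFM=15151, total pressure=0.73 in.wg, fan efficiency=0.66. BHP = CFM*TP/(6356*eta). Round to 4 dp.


BHP = 15151 * 0.73 / (6356 * 0.66) = 2.6366 hp

2.6366 hp


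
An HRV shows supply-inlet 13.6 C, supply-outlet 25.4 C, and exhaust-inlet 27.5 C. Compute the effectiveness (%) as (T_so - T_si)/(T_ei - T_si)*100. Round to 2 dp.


eff = (25.4-13.6)/(27.5-13.6)*100 = 84.89 %

84.89 %


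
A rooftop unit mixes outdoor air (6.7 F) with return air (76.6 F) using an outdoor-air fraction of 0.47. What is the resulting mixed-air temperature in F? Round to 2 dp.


T_mix = 0.47*6.7 + 0.53*76.6 = 43.75 F

43.75 F


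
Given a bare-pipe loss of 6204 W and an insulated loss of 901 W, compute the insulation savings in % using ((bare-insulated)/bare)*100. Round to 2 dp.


Savings = ((6204-901)/6204)*100 = 85.48 %

85.48 %


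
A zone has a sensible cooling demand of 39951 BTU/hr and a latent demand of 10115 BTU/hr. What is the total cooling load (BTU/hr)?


Qt = 39951 + 10115 = 50066 BTU/hr

50066 BTU/hr


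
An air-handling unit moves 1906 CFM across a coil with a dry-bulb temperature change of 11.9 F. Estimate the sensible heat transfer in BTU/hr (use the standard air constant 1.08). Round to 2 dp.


Q = 1.08 * 1906 * 11.9 = 24495.91 BTU/hr

24495.91 BTU/hr


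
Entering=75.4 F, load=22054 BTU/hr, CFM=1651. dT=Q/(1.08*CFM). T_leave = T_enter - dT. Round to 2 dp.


dT = 22054/(1.08*1651) = 12.3685
T_leave = 75.4 - 12.3685 = 63.03 F

63.03 F


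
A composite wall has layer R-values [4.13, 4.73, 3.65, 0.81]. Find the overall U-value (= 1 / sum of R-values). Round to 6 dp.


R_total = 4.13 + 4.73 + 3.65 + 0.81 = 13.32
U = 1/13.32 = 0.075075

0.075075


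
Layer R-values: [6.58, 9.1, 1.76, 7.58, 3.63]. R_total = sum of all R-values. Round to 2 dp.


R_total = 6.58 + 9.1 + 1.76 + 7.58 + 3.63 = 28.65

28.65


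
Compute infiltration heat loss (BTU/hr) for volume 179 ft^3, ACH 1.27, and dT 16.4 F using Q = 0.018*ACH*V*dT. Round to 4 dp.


Q = 0.018 * 1.27 * 179 * 16.4 = 67.1078 BTU/hr

67.1078 BTU/hr


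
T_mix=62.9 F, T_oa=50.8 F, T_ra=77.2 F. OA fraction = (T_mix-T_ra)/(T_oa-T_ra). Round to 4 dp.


frac = (62.9 - 77.2) / (50.8 - 77.2) = 0.5417

0.5417


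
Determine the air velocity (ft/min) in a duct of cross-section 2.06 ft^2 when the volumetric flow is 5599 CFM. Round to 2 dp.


V = 5599 / 2.06 = 2717.96 ft/min

2717.96 ft/min


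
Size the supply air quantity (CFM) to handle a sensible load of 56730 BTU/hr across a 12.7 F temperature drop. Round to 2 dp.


CFM = 56730 / (1.08 * 12.7) = 4136.05

4136.05 CFM


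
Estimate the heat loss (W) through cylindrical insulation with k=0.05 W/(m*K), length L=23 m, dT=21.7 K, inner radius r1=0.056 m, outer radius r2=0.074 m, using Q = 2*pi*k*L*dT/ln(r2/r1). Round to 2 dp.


Q = 2*pi*0.05*23*21.7/ln(0.074/0.056) = 562.57 W

562.57 W


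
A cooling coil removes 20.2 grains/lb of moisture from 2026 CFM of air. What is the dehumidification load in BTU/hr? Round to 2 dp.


Q = 0.68 * 2026 * 20.2 = 27829.14 BTU/hr

27829.14 BTU/hr


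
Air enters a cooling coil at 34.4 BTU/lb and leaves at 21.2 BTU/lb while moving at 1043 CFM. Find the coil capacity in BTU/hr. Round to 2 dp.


Q = 4.5 * 1043 * (34.4 - 21.2) = 61954.20 BTU/hr

61954.20 BTU/hr


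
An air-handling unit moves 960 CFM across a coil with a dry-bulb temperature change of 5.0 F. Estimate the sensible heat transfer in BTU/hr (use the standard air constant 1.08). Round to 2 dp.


Q = 1.08 * 960 * 5.0 = 5184.00 BTU/hr

5184.00 BTU/hr


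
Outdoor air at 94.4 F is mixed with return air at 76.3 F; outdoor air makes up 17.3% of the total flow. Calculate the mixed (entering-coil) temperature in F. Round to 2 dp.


T_mix = 76.3 + (17.3/100)*(94.4-76.3) = 79.43 F

79.43 F


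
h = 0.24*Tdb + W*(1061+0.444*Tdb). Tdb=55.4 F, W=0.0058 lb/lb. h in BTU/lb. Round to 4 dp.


h = 0.24*55.4 + 0.0058*(1061+0.444*55.4) = 19.5925 BTU/lb

19.5925 BTU/lb


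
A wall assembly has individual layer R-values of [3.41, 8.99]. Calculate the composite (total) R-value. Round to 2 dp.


R_total = 3.41 + 8.99 = 12.40

12.40


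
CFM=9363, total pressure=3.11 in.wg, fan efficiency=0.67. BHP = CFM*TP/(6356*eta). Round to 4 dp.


BHP = 9363 * 3.11 / (6356 * 0.67) = 6.8378 hp

6.8378 hp


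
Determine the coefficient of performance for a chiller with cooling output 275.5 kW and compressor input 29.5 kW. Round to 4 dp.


COP = 275.5 / 29.5 = 9.3390

9.3390


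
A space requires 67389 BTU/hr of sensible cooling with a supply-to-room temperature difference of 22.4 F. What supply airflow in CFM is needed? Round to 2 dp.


CFM = 67389 / (1.08 * 22.4) = 2785.59

2785.59 CFM


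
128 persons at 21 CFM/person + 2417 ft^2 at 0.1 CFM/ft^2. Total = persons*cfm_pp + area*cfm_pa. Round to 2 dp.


Total = 128*21 + 2417*0.1 = 2929.70 CFM

2929.70 CFM


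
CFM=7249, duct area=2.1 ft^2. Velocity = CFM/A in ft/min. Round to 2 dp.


V = 7249 / 2.1 = 3451.90 ft/min

3451.90 ft/min


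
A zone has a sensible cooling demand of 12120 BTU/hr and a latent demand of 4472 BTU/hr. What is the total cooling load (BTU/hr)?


Qt = 12120 + 4472 = 16592 BTU/hr

16592 BTU/hr


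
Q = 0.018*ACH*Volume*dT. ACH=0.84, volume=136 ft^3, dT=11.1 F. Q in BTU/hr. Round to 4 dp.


Q = 0.018 * 0.84 * 136 * 11.1 = 22.8252 BTU/hr

22.8252 BTU/hr


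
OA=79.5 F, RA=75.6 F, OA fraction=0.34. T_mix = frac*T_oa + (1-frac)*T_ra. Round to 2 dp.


T_mix = 0.34*79.5 + 0.66*75.6 = 76.93 F

76.93 F


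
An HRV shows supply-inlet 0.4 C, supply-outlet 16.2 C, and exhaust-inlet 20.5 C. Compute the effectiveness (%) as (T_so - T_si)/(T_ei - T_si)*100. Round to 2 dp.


eff = (16.2-0.4)/(20.5-0.4)*100 = 78.61 %

78.61 %


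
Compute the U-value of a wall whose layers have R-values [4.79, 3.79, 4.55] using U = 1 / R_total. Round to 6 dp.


R_total = 4.79 + 3.79 + 4.55 = 13.13
U = 1/13.13 = 0.076161

0.076161


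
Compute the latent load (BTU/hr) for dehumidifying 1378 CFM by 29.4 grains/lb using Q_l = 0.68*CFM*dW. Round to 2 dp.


Q = 0.68 * 1378 * 29.4 = 27548.98 BTU/hr

27548.98 BTU/hr


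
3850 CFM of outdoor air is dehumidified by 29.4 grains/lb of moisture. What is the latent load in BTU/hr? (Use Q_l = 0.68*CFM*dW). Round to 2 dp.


Q = 0.68 * 3850 * 29.4 = 76969.20 BTU/hr

76969.20 BTU/hr


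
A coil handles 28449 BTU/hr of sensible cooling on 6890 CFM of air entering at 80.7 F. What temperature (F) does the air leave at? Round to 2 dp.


dT = 28449/(1.08*6890) = 3.8232
T_leave = 80.7 - 3.8232 = 76.88 F

76.88 F


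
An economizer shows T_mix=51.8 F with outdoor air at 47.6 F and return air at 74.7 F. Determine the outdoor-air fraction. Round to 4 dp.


frac = (51.8 - 74.7) / (47.6 - 74.7) = 0.8450

0.8450


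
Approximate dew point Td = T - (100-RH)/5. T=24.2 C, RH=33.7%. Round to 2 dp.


Td = 24.2 - (100-33.7)/5 = 10.94 C

10.94 C


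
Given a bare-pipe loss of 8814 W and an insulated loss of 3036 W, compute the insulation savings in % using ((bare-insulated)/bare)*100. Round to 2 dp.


Savings = ((8814-3036)/8814)*100 = 65.55 %

65.55 %


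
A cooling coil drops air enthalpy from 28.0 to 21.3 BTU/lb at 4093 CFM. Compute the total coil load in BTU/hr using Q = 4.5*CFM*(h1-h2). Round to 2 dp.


Q = 4.5 * 4093 * (28.0 - 21.3) = 123403.95 BTU/hr

123403.95 BTU/hr


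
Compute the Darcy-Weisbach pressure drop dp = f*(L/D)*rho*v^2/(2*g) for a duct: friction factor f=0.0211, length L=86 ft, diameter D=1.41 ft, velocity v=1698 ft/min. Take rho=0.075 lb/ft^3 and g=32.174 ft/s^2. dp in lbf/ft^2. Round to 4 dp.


v_fps = 1698/60 = 28.3 ft/s
dp = 0.0211*(86/1.41)*0.075*28.3^2/(2*32.174) = 1.2013 lbf/ft^2

1.2013 lbf/ft^2


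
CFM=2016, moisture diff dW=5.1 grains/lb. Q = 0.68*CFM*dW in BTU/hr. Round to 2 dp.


Q = 0.68 * 2016 * 5.1 = 6991.49 BTU/hr

6991.49 BTU/hr


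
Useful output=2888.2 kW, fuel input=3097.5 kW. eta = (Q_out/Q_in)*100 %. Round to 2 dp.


eta = (2888.2/3097.5)*100 = 93.24 %

93.24 %


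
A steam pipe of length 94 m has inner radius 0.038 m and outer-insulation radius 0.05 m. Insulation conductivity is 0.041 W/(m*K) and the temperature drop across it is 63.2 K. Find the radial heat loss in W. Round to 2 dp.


Q = 2*pi*0.041*94*63.2/ln(0.05/0.038) = 5576.56 W

5576.56 W


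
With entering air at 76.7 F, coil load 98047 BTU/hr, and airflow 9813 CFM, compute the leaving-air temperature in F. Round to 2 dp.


dT = 98047/(1.08*9813) = 9.2514
T_leave = 76.7 - 9.2514 = 67.45 F

67.45 F


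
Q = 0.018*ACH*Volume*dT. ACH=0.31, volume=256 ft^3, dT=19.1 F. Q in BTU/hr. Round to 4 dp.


Q = 0.018 * 0.31 * 256 * 19.1 = 27.2840 BTU/hr

27.2840 BTU/hr


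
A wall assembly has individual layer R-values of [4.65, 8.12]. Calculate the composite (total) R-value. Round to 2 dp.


R_total = 4.65 + 8.12 = 12.77

12.77


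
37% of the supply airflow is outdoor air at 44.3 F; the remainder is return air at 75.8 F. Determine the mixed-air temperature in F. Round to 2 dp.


T_mix = 0.37*44.3 + 0.63*75.8 = 64.15 F

64.15 F


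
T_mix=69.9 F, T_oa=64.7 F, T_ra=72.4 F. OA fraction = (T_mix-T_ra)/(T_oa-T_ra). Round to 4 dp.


frac = (69.9 - 72.4) / (64.7 - 72.4) = 0.3247

0.3247


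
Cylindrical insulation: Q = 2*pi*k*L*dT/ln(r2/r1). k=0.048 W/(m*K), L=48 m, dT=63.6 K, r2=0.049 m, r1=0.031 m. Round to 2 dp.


Q = 2*pi*0.048*48*63.6/ln(0.049/0.031) = 2011.00 W

2011.00 W


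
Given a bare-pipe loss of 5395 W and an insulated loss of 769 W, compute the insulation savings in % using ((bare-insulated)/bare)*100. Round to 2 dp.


Savings = ((5395-769)/5395)*100 = 85.75 %

85.75 %


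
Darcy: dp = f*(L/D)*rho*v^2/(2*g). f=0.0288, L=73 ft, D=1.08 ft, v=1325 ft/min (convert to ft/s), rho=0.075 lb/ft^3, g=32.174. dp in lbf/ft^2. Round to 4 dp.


v_fps = 1325/60 = 22.0833 ft/s
dp = 0.0288*(73/1.08)*0.075*22.0833^2/(2*32.174) = 1.1065 lbf/ft^2

1.1065 lbf/ft^2


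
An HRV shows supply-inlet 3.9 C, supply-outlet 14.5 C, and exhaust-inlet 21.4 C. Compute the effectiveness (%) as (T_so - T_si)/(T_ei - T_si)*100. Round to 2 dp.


eff = (14.5-3.9)/(21.4-3.9)*100 = 60.57 %

60.57 %


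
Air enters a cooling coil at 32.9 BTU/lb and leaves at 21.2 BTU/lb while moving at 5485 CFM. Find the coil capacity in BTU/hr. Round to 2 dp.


Q = 4.5 * 5485 * (32.9 - 21.2) = 288785.25 BTU/hr

288785.25 BTU/hr


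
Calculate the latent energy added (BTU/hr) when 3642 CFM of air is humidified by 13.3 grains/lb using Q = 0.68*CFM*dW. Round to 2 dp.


Q = 0.68 * 3642 * 13.3 = 32938.25 BTU/hr

32938.25 BTU/hr


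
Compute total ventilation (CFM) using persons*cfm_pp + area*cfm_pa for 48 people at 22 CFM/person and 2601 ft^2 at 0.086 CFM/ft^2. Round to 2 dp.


Total = 48*22 + 2601*0.086 = 1279.69 CFM

1279.69 CFM


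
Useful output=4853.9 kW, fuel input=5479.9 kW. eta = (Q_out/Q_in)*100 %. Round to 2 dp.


eta = (4853.9/5479.9)*100 = 88.58 %

88.58 %


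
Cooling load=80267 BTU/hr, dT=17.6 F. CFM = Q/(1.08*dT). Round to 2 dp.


CFM = 80267 / (1.08 * 17.6) = 4222.80

4222.80 CFM


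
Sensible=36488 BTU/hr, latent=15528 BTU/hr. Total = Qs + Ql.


Qt = 36488 + 15528 = 52016 BTU/hr

52016 BTU/hr


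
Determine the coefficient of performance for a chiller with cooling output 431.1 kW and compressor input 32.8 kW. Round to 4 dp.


COP = 431.1 / 32.8 = 13.1433

13.1433


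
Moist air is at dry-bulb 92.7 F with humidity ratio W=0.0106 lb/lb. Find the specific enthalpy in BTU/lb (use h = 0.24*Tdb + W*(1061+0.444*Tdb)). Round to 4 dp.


h = 0.24*92.7 + 0.0106*(1061+0.444*92.7) = 33.9309 BTU/lb

33.9309 BTU/lb


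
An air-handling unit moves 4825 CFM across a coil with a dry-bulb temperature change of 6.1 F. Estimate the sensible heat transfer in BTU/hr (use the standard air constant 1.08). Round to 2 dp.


Q = 1.08 * 4825 * 6.1 = 31787.10 BTU/hr

31787.10 BTU/hr


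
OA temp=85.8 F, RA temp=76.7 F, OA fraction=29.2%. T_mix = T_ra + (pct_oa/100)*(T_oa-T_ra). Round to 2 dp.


T_mix = 76.7 + (29.2/100)*(85.8-76.7) = 79.36 F

79.36 F


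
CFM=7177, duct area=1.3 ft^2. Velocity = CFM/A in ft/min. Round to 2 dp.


V = 7177 / 1.3 = 5520.77 ft/min

5520.77 ft/min


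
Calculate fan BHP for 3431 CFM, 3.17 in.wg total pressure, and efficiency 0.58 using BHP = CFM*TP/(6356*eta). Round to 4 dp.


BHP = 3431 * 3.17 / (6356 * 0.58) = 2.9503 hp

2.9503 hp


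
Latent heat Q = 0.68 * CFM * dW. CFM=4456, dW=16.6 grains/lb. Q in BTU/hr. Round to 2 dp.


Q = 0.68 * 4456 * 16.6 = 50299.33 BTU/hr

50299.33 BTU/hr


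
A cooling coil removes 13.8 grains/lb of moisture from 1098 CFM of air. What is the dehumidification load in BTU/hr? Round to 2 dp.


Q = 0.68 * 1098 * 13.8 = 10303.63 BTU/hr

10303.63 BTU/hr


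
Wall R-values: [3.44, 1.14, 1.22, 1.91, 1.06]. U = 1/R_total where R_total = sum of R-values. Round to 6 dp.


R_total = 3.44 + 1.14 + 1.22 + 1.91 + 1.06 = 8.77
U = 1/8.77 = 0.114025

0.114025


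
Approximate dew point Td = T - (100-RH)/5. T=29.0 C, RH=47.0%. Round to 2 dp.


Td = 29.0 - (100-47.0)/5 = 18.40 C

18.40 C


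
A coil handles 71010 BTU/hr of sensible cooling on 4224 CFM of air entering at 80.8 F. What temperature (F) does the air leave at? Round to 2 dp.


dT = 71010/(1.08*4224) = 15.5658
T_leave = 80.8 - 15.5658 = 65.23 F

65.23 F


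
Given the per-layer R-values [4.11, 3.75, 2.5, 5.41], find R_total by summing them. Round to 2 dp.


R_total = 4.11 + 3.75 + 2.5 + 5.41 = 15.77

15.77


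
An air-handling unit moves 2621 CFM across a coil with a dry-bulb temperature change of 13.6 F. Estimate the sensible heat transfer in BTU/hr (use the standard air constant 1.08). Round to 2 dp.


Q = 1.08 * 2621 * 13.6 = 38497.25 BTU/hr

38497.25 BTU/hr


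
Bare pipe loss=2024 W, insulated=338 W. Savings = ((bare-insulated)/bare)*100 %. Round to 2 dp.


Savings = ((2024-338)/2024)*100 = 83.30 %

83.30 %


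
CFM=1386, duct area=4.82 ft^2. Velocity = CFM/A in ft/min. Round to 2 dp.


V = 1386 / 4.82 = 287.55 ft/min

287.55 ft/min


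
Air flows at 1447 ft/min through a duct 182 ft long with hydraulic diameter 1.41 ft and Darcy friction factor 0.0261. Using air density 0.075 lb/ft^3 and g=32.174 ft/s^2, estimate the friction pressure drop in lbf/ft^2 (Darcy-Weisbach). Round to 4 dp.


v_fps = 1447/60 = 24.1167 ft/s
dp = 0.0261*(182/1.41)*0.075*24.1167^2/(2*32.174) = 2.2838 lbf/ft^2

2.2838 lbf/ft^2


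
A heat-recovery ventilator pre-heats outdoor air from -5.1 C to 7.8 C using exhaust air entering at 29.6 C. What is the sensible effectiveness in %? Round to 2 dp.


eff = (7.8-(-5.1))/(29.6-(-5.1))*100 = 37.18 %

37.18 %


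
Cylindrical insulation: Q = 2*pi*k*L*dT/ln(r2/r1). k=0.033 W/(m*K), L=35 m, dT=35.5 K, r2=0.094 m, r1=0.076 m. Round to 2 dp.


Q = 2*pi*0.033*35*35.5/ln(0.094/0.076) = 1212.01 W

1212.01 W


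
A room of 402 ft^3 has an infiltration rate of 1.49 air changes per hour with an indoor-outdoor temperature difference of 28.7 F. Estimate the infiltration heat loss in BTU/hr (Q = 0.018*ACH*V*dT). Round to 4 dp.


Q = 0.018 * 1.49 * 402 * 28.7 = 309.4331 BTU/hr

309.4331 BTU/hr


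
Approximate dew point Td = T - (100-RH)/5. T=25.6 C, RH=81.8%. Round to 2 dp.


Td = 25.6 - (100-81.8)/5 = 21.96 C

21.96 C


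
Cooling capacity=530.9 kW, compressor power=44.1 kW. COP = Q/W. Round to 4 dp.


COP = 530.9 / 44.1 = 12.0385

12.0385


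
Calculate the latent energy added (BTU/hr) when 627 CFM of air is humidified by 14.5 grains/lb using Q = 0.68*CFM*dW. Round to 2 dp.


Q = 0.68 * 627 * 14.5 = 6182.22 BTU/hr

6182.22 BTU/hr


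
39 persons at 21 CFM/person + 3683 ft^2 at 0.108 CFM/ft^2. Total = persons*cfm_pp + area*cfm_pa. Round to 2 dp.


Total = 39*21 + 3683*0.108 = 1216.76 CFM

1216.76 CFM


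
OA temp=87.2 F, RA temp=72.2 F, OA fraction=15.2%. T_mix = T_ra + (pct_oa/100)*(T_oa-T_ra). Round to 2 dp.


T_mix = 72.2 + (15.2/100)*(87.2-72.2) = 74.48 F

74.48 F


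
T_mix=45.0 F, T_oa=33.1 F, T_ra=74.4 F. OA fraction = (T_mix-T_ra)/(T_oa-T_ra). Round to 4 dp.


frac = (45.0 - 74.4) / (33.1 - 74.4) = 0.7119

0.7119


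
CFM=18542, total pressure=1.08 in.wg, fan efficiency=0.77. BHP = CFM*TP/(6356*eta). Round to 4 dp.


BHP = 18542 * 1.08 / (6356 * 0.77) = 4.0917 hp

4.0917 hp


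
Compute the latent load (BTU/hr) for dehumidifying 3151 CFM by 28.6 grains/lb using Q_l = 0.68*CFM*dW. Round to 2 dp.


Q = 0.68 * 3151 * 28.6 = 61280.65 BTU/hr

61280.65 BTU/hr


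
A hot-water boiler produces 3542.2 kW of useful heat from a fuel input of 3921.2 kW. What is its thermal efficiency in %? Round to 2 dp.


eta = (3542.2/3921.2)*100 = 90.33 %

90.33 %


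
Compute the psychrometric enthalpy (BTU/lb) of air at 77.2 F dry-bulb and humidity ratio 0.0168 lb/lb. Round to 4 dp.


h = 0.24*77.2 + 0.0168*(1061+0.444*77.2) = 36.9287 BTU/lb

36.9287 BTU/lb


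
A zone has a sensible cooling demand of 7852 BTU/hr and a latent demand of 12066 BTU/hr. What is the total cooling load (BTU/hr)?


Qt = 7852 + 12066 = 19918 BTU/hr

19918 BTU/hr


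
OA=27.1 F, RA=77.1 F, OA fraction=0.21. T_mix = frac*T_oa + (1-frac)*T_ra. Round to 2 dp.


T_mix = 0.21*27.1 + 0.79*77.1 = 66.60 F

66.60 F


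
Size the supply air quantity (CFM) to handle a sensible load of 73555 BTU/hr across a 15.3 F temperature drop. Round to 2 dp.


CFM = 73555 / (1.08 * 15.3) = 4451.40

4451.40 CFM


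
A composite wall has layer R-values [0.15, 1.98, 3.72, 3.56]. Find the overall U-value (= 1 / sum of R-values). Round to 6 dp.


R_total = 0.15 + 1.98 + 3.72 + 3.56 = 9.41
U = 1/9.41 = 0.106270

0.106270


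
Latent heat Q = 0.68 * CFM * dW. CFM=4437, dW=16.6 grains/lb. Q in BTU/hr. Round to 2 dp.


Q = 0.68 * 4437 * 16.6 = 50084.86 BTU/hr

50084.86 BTU/hr


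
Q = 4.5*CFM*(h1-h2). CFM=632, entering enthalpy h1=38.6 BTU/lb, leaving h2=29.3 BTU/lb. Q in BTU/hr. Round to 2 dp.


Q = 4.5 * 632 * (38.6 - 29.3) = 26449.20 BTU/hr

26449.20 BTU/hr


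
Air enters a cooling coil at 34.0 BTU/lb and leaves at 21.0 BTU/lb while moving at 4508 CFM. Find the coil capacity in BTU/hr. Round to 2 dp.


Q = 4.5 * 4508 * (34.0 - 21.0) = 263718.00 BTU/hr

263718.00 BTU/hr


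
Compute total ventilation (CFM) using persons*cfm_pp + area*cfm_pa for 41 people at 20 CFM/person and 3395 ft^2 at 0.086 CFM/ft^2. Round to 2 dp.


Total = 41*20 + 3395*0.086 = 1111.97 CFM

1111.97 CFM


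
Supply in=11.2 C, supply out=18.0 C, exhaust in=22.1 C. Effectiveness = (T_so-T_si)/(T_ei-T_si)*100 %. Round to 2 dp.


eff = (18.0-11.2)/(22.1-11.2)*100 = 62.39 %

62.39 %


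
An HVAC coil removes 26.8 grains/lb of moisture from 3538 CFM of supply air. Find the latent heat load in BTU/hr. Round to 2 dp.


Q = 0.68 * 3538 * 26.8 = 64476.51 BTU/hr

64476.51 BTU/hr


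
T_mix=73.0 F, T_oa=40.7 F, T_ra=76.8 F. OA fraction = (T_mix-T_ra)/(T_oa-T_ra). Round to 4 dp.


frac = (73.0 - 76.8) / (40.7 - 76.8) = 0.1053

0.1053


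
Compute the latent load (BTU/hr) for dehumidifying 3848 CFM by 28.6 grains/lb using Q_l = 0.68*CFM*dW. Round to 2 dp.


Q = 0.68 * 3848 * 28.6 = 74835.90 BTU/hr

74835.90 BTU/hr


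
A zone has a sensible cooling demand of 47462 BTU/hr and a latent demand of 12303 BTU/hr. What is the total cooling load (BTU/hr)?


Qt = 47462 + 12303 = 59765 BTU/hr

59765 BTU/hr


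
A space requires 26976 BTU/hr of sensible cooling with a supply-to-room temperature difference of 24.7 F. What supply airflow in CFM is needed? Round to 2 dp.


CFM = 26976 / (1.08 * 24.7) = 1011.25

1011.25 CFM


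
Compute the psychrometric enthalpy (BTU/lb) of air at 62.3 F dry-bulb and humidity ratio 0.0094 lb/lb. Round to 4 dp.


h = 0.24*62.3 + 0.0094*(1061+0.444*62.3) = 25.1854 BTU/lb

25.1854 BTU/lb


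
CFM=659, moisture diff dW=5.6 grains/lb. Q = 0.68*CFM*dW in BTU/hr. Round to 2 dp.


Q = 0.68 * 659 * 5.6 = 2509.47 BTU/hr

2509.47 BTU/hr


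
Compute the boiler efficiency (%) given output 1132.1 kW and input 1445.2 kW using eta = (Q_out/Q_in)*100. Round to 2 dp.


eta = (1132.1/1445.2)*100 = 78.34 %

78.34 %


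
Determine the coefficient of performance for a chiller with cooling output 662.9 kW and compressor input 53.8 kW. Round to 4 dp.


COP = 662.9 / 53.8 = 12.3216

12.3216


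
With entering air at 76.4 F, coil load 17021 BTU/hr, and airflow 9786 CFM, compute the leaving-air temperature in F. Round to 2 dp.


dT = 17021/(1.08*9786) = 1.6105
T_leave = 76.4 - 1.6105 = 74.79 F

74.79 F


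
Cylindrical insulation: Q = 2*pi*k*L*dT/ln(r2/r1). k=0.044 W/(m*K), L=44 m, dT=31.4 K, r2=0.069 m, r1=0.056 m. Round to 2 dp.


Q = 2*pi*0.044*44*31.4/ln(0.069/0.056) = 1829.69 W

1829.69 W


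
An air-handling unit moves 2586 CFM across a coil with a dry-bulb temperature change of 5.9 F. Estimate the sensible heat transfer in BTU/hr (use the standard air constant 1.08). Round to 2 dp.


Q = 1.08 * 2586 * 5.9 = 16477.99 BTU/hr

16477.99 BTU/hr


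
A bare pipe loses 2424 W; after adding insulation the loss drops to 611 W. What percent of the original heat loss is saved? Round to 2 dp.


Savings = ((2424-611)/2424)*100 = 74.79 %

74.79 %


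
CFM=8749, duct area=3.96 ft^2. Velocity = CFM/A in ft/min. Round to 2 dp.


V = 8749 / 3.96 = 2209.34 ft/min

2209.34 ft/min


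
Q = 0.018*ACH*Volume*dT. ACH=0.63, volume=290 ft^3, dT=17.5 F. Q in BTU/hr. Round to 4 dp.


Q = 0.018 * 0.63 * 290 * 17.5 = 57.5505 BTU/hr

57.5505 BTU/hr


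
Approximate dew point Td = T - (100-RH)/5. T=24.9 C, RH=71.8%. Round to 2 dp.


Td = 24.9 - (100-71.8)/5 = 19.26 C

19.26 C


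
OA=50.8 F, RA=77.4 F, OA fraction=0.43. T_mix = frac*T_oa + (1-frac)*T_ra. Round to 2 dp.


T_mix = 0.43*50.8 + 0.57*77.4 = 65.96 F

65.96 F


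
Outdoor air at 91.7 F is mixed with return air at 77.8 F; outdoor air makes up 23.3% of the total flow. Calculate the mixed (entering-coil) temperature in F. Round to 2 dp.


T_mix = 77.8 + (23.3/100)*(91.7-77.8) = 81.04 F

81.04 F


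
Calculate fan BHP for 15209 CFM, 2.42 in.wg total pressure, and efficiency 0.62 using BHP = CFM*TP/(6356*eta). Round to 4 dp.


BHP = 15209 * 2.42 / (6356 * 0.62) = 9.3399 hp

9.3399 hp


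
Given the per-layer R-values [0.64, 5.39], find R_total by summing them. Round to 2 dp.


R_total = 0.64 + 5.39 = 6.03

6.03


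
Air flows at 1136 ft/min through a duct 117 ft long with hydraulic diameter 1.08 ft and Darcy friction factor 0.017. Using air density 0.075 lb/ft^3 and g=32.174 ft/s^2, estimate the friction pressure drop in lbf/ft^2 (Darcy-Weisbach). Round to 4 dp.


v_fps = 1136/60 = 18.9333 ft/s
dp = 0.017*(117/1.08)*0.075*18.9333^2/(2*32.174) = 0.7695 lbf/ft^2

0.7695 lbf/ft^2


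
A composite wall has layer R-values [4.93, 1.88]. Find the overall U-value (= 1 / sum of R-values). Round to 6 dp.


R_total = 4.93 + 1.88 = 6.81
U = 1/6.81 = 0.146843

0.146843


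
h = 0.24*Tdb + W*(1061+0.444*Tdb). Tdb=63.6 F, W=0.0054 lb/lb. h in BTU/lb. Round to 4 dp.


h = 0.24*63.6 + 0.0054*(1061+0.444*63.6) = 21.1459 BTU/lb

21.1459 BTU/lb


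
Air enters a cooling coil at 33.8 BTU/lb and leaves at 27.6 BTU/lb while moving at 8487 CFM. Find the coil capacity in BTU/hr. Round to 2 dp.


Q = 4.5 * 8487 * (33.8 - 27.6) = 236787.30 BTU/hr

236787.30 BTU/hr


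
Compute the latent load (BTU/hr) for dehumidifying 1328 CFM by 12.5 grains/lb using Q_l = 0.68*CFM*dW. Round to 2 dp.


Q = 0.68 * 1328 * 12.5 = 11288.00 BTU/hr

11288.00 BTU/hr


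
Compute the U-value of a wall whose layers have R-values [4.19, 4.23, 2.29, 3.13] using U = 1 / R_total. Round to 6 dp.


R_total = 4.19 + 4.23 + 2.29 + 3.13 = 13.84
U = 1/13.84 = 0.072254

0.072254


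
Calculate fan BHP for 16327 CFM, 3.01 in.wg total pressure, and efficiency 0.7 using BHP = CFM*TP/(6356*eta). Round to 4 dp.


BHP = 16327 * 3.01 / (6356 * 0.7) = 11.0456 hp

11.0456 hp


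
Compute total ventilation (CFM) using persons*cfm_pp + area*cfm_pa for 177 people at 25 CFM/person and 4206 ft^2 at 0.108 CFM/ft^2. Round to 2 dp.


Total = 177*25 + 4206*0.108 = 4879.25 CFM

4879.25 CFM


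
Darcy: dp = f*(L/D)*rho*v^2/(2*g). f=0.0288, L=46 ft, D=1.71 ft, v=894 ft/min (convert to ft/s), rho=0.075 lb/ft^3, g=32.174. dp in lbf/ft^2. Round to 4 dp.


v_fps = 894/60 = 14.9 ft/s
dp = 0.0288*(46/1.71)*0.075*14.9^2/(2*32.174) = 0.2005 lbf/ft^2

0.2005 lbf/ft^2


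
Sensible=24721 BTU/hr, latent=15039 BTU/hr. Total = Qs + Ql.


Qt = 24721 + 15039 = 39760 BTU/hr

39760 BTU/hr


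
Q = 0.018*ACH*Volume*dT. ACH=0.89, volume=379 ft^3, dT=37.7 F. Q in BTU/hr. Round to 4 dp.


Q = 0.018 * 0.89 * 379 * 37.7 = 228.8986 BTU/hr

228.8986 BTU/hr


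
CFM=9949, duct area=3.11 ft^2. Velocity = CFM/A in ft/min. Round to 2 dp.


V = 9949 / 3.11 = 3199.04 ft/min

3199.04 ft/min


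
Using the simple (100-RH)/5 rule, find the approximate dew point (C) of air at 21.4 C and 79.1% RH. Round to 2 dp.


Td = 21.4 - (100-79.1)/5 = 17.22 C

17.22 C


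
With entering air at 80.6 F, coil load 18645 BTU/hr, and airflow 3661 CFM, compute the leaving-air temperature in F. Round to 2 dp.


dT = 18645/(1.08*3661) = 4.7156
T_leave = 80.6 - 4.7156 = 75.88 F

75.88 F


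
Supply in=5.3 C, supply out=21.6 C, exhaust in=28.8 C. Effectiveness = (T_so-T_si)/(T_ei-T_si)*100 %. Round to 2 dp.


eff = (21.6-5.3)/(28.8-5.3)*100 = 69.36 %

69.36 %


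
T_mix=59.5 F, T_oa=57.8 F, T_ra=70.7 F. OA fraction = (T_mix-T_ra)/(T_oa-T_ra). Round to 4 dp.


frac = (59.5 - 70.7) / (57.8 - 70.7) = 0.8682

0.8682


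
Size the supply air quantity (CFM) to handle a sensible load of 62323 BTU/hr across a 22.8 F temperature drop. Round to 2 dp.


CFM = 62323 / (1.08 * 22.8) = 2530.99

2530.99 CFM


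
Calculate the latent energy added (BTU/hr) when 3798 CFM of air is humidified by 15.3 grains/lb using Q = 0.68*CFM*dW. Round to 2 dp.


Q = 0.68 * 3798 * 15.3 = 39514.39 BTU/hr

39514.39 BTU/hr


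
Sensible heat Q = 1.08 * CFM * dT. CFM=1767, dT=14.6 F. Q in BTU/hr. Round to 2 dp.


Q = 1.08 * 1767 * 14.6 = 27862.06 BTU/hr

27862.06 BTU/hr


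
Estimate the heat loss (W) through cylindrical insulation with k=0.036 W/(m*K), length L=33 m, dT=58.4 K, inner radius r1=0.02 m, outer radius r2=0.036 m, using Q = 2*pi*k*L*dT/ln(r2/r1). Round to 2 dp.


Q = 2*pi*0.036*33*58.4/ln(0.036/0.02) = 741.63 W

741.63 W


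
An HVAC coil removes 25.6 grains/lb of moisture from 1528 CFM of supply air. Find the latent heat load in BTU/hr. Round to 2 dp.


Q = 0.68 * 1528 * 25.6 = 26599.42 BTU/hr

26599.42 BTU/hr


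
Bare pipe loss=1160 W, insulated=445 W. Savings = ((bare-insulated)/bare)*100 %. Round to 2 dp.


Savings = ((1160-445)/1160)*100 = 61.64 %

61.64 %


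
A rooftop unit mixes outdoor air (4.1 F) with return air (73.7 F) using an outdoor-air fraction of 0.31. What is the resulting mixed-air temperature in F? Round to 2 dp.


T_mix = 0.31*4.1 + 0.69*73.7 = 52.12 F

52.12 F


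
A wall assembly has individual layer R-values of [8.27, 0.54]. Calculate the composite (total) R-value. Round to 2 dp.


R_total = 8.27 + 0.54 = 8.81

8.81


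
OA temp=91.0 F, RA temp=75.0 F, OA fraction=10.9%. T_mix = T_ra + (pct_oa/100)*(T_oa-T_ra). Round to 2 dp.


T_mix = 75.0 + (10.9/100)*(91.0-75.0) = 76.74 F

76.74 F


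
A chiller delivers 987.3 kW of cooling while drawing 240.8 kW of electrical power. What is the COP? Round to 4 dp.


COP = 987.3 / 240.8 = 4.1001

4.1001


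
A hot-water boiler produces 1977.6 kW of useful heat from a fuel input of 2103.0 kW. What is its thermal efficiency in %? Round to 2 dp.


eta = (1977.6/2103.0)*100 = 94.04 %

94.04 %
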